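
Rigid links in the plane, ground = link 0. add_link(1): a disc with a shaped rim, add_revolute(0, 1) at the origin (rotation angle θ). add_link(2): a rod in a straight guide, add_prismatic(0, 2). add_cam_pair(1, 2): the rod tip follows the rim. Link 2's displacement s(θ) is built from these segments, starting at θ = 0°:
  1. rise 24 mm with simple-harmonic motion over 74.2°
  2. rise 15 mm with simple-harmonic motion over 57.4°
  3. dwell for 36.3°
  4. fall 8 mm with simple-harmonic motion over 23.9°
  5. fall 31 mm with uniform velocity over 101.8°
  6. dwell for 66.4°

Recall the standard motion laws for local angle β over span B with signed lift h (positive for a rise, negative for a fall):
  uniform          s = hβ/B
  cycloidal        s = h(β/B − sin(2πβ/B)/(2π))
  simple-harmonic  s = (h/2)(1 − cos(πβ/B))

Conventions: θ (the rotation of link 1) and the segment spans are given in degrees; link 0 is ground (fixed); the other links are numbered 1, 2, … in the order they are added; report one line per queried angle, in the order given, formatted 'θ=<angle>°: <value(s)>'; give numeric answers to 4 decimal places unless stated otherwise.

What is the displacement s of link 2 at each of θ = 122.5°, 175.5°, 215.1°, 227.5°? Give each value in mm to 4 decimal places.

segment 1 (0° to 74.2°, simple-harmonic, h = 24) is passed completely: s = 0.0000 + (24) = 24.0000
θ = 122.5° falls in segment 2 (74.2° to 131.6°, simple-harmonic, h = 15): β = 122.5 − 74.2 = 48.3°, B = 57.4°; Δs = 15/2·(1 − cos(π·0.8415)) = 14.0888; s = 24.0000 + 14.0888 = 38.0888
segment 2 (74.2° to 131.6°, simple-harmonic, h = 15) is passed completely: s = 24.0000 + (15) = 39.0000
segment 3 (131.6° to 167.9°, dwell): s unchanged at 39.0000
θ = 175.5° falls in segment 4 (167.9° to 191.8°, simple-harmonic, h = -8): β = 175.5 − 167.9 = 7.6°, B = 23.9°; Δs = -8/2·(1 − cos(π·0.3180)) = -1.8354; s = 39.0000 − 1.8354 = 37.1646
segment 4 (167.9° to 191.8°, simple-harmonic, h = -8) is passed completely: s = 39.0000 + (-8) = 31.0000
θ = 215.1° falls in segment 5 (191.8° to 293.6°, uniform, h = -31): β = 215.1 − 191.8 = 23.3°, B = 101.8°; Δs = -31·23.3/101.8 = -7.0953; s = 31.0000 − 7.0953 = 23.9047
θ = 227.5° falls in segment 5 (191.8° to 293.6°, uniform, h = -31): β = 227.5 − 191.8 = 35.7°, B = 101.8°; Δs = -31·35.7/101.8 = -10.8713; s = 31.0000 − 10.8713 = 20.1287

θ=122.5°: 38.0888
θ=175.5°: 37.1646
θ=215.1°: 23.9047
θ=227.5°: 20.1287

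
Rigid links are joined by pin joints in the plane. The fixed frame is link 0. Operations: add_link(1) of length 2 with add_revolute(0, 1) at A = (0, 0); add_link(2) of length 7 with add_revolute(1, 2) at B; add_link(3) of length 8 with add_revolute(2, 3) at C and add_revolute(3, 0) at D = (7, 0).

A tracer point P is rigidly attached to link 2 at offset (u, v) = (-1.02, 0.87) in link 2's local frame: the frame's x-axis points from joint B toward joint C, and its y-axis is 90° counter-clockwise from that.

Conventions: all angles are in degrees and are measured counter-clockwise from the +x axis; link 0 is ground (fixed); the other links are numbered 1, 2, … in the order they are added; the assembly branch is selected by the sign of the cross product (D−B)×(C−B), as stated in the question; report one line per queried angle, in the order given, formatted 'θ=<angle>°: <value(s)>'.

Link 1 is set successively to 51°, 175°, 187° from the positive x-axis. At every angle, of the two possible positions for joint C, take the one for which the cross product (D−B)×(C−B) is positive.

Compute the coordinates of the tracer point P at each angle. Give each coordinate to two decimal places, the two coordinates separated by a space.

A=(0,0), D=(7.00,0)
θ=51°: B = A + 2.00·(cos51°, sin51°) = (1.2586, 1.5543)
θ=51°: |BD| = 5.9480
θ=51°: circle(B,7.00) ∩ circle(D,8.00): a=1.7131, h=6.7871
θ=51°:   candidates: C₊=(4.6858,7.6580) cross=40.370; C₋=(1.1386,-5.4447) cross=-40.370
θ=51°:   branch + wants cross > 0 → take C=(4.6858,7.6580) (cross=40.370)
θ=51°: ex = (C−B)/|BC| = (0.4896,0.8720); ey = (-0.8720,0.4896)
θ=51°: P = B + -1.02·ex + 0.87·ey = (0.0007,1.0908)
θ=175°: B = A + 2.00·(cos175°, sin175°) = (-1.9924, 0.1743)
θ=175°: |BD| = 8.9941
θ=175°: circle(B,7.00) ∩ circle(D,8.00): a=3.6632, h=5.9650
θ=175°:   candidates: C₊=(1.7857,6.0672) cross=53.650; C₋=(1.5545,-5.8606) cross=-53.650
θ=175°:   branch + wants cross > 0 → take C=(1.7857,6.0672) (cross=53.650)
θ=175°: ex = (C−B)/|BC| = (0.5397,0.8418); ey = (-0.8418,0.5397)
θ=175°: P = B + -1.02·ex + 0.87·ey = (-3.2753,-0.2148)
θ=187°: B = A + 2.00·(cos187°, sin187°) = (-1.9851, -0.2437)
θ=187°: |BD| = 8.9884
θ=187°: circle(B,7.00) ∩ circle(D,8.00): a=3.6598, h=5.9671
θ=187°:   candidates: C₊=(1.5115,5.8204) cross=53.634; C₋=(1.8352,-6.1094) cross=-53.634
θ=187°:   branch + wants cross > 0 → take C=(1.5115,5.8204) (cross=53.634)
θ=187°: ex = (C−B)/|BC| = (0.4995,0.8663); ey = (-0.8663,0.4995)
θ=187°: P = B + -1.02·ex + 0.87·ey = (-3.2483,-0.6928)

θ=51°: 0.00 1.09
θ=175°: -3.28 -0.21
θ=187°: -3.25 -0.69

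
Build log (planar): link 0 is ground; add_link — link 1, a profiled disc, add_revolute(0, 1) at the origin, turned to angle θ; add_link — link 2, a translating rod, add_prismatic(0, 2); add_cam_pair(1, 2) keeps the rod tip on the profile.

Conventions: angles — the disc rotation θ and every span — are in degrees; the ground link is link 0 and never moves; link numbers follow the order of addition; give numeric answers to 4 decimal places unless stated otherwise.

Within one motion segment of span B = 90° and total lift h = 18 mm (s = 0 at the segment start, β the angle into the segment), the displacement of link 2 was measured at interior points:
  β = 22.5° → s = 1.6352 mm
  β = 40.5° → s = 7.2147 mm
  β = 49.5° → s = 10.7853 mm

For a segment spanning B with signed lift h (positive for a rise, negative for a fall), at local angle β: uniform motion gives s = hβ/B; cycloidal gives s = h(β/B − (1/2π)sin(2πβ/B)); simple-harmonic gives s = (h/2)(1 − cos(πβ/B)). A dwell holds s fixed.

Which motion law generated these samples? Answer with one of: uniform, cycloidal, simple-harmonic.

candidates at β/B = r: uniform s = h·r (linear in β); cycloidal s = h·(r − sin(2πr)/(2π)); simple-harmonic s = (h/2)(1 − cos(πr))
β=22.5°: printed 1.6352 | uniform 4.5000, cycloidal 1.6352, simple-harmonic 2.6360
β=40.5°: printed 7.2147 | uniform 8.1000, cycloidal 7.2147, simple-harmonic 7.5921
β=49.5°: printed 10.7853 | uniform 9.9000, cycloidal 10.7853, simple-harmonic 10.4079
only one law matches every sample → cycloidal

cycloidal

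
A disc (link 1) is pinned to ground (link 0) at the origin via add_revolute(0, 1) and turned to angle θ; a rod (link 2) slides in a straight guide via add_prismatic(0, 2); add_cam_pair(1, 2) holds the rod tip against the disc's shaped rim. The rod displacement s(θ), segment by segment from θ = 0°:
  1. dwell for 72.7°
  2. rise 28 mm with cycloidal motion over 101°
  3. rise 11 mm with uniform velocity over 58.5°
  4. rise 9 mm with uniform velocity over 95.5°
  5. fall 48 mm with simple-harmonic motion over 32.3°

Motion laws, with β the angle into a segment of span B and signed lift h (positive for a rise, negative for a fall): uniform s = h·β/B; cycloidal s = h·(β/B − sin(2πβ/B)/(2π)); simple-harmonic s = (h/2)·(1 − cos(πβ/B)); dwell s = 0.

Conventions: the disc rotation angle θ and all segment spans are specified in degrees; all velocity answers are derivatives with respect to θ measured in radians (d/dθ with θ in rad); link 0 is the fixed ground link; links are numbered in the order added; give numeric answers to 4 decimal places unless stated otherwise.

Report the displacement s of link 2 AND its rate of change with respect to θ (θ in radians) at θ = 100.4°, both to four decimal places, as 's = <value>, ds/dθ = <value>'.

segment 1 (0° to 72.7°, dwell): s unchanged at 0.0000
θ = 100.4° falls in segment 2 (72.7° to 173.7°, cycloidal, h = 28): β = 100.4 − 72.7 = 27.7°, B = 101°; Δs = 28·(0.2743 − sin(2π·0.2743)/(2π)) = 3.2745; s = 0.0000 + 3.2745 = 3.2745
velocity in seg [72.7°–173.7°] (cycloidal), θ in radians: β = 27.7° = 0.4835 rad, B = 101° = 1.7628 rad; ds/dθ = (h/B)(1 − cos(2πβ/B)) = (28/1.7628)(1 − cos(2π·0.2743)) = 18.295555 mm/rad

s = 3.2745, ds/dθ = 18.2956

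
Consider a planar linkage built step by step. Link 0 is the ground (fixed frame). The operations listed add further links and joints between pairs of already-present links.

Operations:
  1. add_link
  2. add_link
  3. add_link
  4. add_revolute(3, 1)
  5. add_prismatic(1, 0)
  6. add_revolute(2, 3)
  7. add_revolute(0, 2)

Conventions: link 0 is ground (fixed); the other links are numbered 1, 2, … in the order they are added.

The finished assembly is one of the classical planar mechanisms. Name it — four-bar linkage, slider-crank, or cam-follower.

links: 4 (incl. ground); joints: 3 revolute, 1 prismatic, 0 higher (cam) pair, forming one closed loop
4 links, 3 revolutes + 1 prismatic in one loop → slider-crank

slider-crank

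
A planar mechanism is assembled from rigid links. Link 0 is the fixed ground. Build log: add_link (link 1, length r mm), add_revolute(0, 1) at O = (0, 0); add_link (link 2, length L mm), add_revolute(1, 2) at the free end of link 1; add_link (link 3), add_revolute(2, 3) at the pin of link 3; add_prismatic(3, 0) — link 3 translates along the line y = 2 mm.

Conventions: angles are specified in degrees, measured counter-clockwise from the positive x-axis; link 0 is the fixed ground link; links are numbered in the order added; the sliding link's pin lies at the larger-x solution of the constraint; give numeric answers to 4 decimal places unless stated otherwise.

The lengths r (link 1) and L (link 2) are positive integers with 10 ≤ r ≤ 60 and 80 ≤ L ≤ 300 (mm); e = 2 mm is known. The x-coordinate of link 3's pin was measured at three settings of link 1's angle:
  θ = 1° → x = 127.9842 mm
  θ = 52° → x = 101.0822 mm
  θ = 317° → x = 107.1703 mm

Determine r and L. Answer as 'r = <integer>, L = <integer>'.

constraint per measurement: (x − r cos θ)² + (r sin θ − e)² = L²
subtracting the θ₁ and θ₂ equations cancels the r² and L² terms:
r = (x₁² − x₂²) / (2[(x₁cos θ₁ + e sin θ₁) − (x₂cos θ₂ + e sin θ₂)]) = 47.9999 → r = 48
L² = (x₁ − r cos θ₁)² + (r sin θ₁ − e)² = 6399.9927 → L = 80.0000 → L = 80
check at θ₃=317°: x = 107.1703 (printed 107.1703) ✓

r = 48, L = 80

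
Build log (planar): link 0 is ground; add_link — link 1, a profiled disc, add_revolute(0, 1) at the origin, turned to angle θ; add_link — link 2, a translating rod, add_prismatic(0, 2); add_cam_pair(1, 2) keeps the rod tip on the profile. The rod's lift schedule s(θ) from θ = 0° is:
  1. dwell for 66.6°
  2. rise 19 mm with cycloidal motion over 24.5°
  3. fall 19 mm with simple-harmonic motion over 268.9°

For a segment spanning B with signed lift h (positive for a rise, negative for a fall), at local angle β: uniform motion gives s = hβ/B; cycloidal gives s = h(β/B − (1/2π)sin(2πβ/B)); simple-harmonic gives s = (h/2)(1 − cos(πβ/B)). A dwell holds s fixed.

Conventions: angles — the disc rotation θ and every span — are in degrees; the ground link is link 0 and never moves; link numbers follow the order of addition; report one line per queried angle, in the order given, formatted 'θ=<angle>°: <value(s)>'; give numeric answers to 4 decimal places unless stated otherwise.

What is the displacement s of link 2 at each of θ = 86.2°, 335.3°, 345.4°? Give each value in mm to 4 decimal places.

seg 1 [0°–66.6°] dwell: s stays 0.0000
seg 2 [66.6°–91.1°] cycloidal, h=19: θ=86.2° here. β=19.6, B=24.5. 19·(0.8000 − sin(2π·0.8000)/(2π)) = 18.0759 → s = 18.0759
seg 2 [66.6°–91.1°] cycloidal, h=19: full span → s += 19 → s = 19.0000
seg 3 [91.1°–360°] simple-harmonic, h=-19: θ=335.3° here. β=244.2, B=268.9. -19/2·(1 − cos(π·0.9081)) = -18.6072 → s = 0.3928
seg 3 [91.1°–360°] simple-harmonic, h=-19: θ=345.4° here. β=254.3, B=268.9. -19/2·(1 − cos(π·0.9457)) = -18.8621 → s = 0.1379

θ=86.2°: 18.0759
θ=335.3°: 0.3928
θ=345.4°: 0.1379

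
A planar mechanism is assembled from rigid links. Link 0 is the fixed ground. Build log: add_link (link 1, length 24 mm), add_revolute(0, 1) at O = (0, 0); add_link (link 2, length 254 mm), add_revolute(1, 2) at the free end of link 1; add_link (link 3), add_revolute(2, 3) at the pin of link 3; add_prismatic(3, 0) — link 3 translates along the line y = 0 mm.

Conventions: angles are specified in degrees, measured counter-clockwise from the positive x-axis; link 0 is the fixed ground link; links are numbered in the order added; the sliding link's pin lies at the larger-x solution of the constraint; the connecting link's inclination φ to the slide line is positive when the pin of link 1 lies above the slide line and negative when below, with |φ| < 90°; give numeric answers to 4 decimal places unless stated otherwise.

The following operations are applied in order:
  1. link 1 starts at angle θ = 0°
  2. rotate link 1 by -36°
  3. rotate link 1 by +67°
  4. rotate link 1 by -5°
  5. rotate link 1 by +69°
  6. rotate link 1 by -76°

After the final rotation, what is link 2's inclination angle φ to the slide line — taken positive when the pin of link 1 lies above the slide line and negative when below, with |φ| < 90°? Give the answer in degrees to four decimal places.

geometry: r = 24 mm, L = 254 mm, e = 0 mm; θ starts at 0°
rotate link 1 by -36°: θ ← 0° -36° = -36°
rotate link 1 by +67°: θ ← -36° +67° = 31°
rotate link 1 by -5°: θ ← 31° -5° = 26°
rotate link 1 by +69°: θ ← 26° +69° = 95°
rotate link 1 by -76°: θ ← 95° -76° = 19°
h = r sin θ − e = 7.813636 − 0 = 7.813636
sin φ = h / L = 7.813636 / 254 = 0.03076235
φ = arcsin(0.03076235) = 1.762831°

1.7628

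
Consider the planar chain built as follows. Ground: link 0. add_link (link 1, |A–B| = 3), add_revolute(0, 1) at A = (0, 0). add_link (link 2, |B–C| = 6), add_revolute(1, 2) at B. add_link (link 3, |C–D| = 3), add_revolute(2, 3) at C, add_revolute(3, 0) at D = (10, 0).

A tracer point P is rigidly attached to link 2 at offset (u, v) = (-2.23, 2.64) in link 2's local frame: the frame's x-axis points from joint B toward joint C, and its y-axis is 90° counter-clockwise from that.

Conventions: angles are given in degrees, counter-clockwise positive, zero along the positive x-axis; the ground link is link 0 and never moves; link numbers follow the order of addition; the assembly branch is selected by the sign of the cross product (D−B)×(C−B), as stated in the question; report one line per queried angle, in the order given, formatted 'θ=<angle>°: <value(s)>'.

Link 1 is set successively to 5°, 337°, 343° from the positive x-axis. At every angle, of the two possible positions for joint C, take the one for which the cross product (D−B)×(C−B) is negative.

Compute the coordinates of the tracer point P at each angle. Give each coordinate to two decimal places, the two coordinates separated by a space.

A=(0,0), D=(10.00,0)
θ=5°: B = A + 3.00·(cos5°, sin5°) = (2.9886, 0.2615)
θ=5°: |BD| = 7.0163
θ=5°: circle(B,6.00) ∩ circle(D,3.00): a=5.4322, h=2.5477
θ=5°:   candidates: C₊=(8.5120,2.6050) cross=17.875; C₋=(8.3221,-2.4869) cross=-17.875
θ=5°:   branch - wants cross < 0 → take C=(8.3221,-2.4869) (cross=-17.875)
θ=5°: ex = (C−B)/|BC| = (0.8889,-0.4581); ey = (0.4581,0.8889)
θ=5°: P = B + -2.23·ex + 2.64·ey = (2.2156,3.6297)
θ=337°: B = A + 3.00·(cos337°, sin337°) = (2.7615, -1.1722)
θ=337°: |BD| = 7.3328
θ=337°: circle(B,6.00) ∩ circle(D,3.00): a=5.5074, h=2.3808
θ=337°:   candidates: C₊=(7.8175,2.0584) cross=17.458; C₋=(8.5787,-2.6420) cross=-17.458
θ=337°:   branch - wants cross < 0 → take C=(8.5787,-2.6420) (cross=-17.458)
θ=337°: ex = (C−B)/|BC| = (0.9695,-0.2450); ey = (0.2450,0.9695)
θ=337°: P = B + -2.23·ex + 2.64·ey = (1.2462,1.9336)
θ=343°: B = A + 3.00·(cos343°, sin343°) = (2.8689, -0.8771)
θ=343°: |BD| = 7.1848
θ=343°: circle(B,6.00) ∩ circle(D,3.00): a=5.4714, h=2.4625
θ=343°:   candidates: C₊=(7.9987,2.2349) cross=17.693; C₋=(8.6000,-2.6533) cross=-17.693
θ=343°:   branch - wants cross < 0 → take C=(8.6000,-2.6533) (cross=-17.693)
θ=343°: ex = (C−B)/|BC| = (0.9552,-0.2960); ey = (0.2960,0.9552)
θ=343°: P = B + -2.23·ex + 2.64·ey = (1.5204,2.3047)

θ=5°: 2.22 3.63
θ=337°: 1.25 1.93
θ=343°: 1.52 2.30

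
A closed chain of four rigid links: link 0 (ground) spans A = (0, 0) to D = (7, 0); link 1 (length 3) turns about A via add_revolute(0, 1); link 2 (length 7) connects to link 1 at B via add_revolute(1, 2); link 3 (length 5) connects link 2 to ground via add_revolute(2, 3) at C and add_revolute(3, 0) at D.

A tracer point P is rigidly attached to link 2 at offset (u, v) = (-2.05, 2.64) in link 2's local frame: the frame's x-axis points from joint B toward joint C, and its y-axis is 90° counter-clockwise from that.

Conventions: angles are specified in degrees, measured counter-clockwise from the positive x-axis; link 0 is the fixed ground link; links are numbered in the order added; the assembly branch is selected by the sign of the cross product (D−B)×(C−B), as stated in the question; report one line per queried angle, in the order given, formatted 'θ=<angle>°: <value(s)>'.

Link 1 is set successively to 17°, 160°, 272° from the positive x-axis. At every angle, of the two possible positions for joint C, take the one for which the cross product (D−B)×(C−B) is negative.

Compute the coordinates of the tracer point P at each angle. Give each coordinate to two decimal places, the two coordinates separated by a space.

A=(0,0), D=(7.00,0)
θ=17°: B = A + 3.00·(cos17°, sin17°) = (2.8689, 0.8771)
θ=17°: |BD| = 4.2232
θ=17°: circle(B,7.00) ∩ circle(D,5.00): a=4.9531, h=4.9464
θ=17°:   candidates: C₊=(8.7413,4.6870) cross=20.890; C₋=(6.6866,-4.9902) cross=-20.890
θ=17°:   branch - wants cross < 0 → take C=(6.6866,-4.9902) (cross=-20.890)
θ=17°: ex = (C−B)/|BC| = (0.5454,-0.8382); ey = (0.8382,0.5454)
θ=17°: P = B + -2.05·ex + 2.64·ey = (3.9637,4.0352)
θ=160°: B = A + 3.00·(cos160°, sin160°) = (-2.8191, 1.0261)
θ=160°: |BD| = 9.8725
θ=160°: circle(B,7.00) ∩ circle(D,5.00): a=6.1518, h=3.3400
θ=160°:   candidates: C₊=(3.6465,3.7086) cross=32.975; C₋=(2.9522,-2.9352) cross=-32.975
θ=160°:   branch - wants cross < 0 → take C=(2.9522,-2.9352) (cross=-32.975)
θ=160°: ex = (C−B)/|BC| = (0.8245,-0.5659); ey = (0.5659,0.8245)
θ=160°: P = B + -2.05·ex + 2.64·ey = (-3.0153,4.3628)
θ=272°: B = A + 3.00·(cos272°, sin272°) = (0.1047, -2.9982)
θ=272°: |BD| = 7.5189
θ=272°: circle(B,7.00) ∩ circle(D,5.00): a=5.3554, h=4.5077
θ=272°:   candidates: C₊=(3.2185,3.2711) cross=33.893; C₋=(6.8134,-4.9965) cross=-33.893
θ=272°:   branch - wants cross < 0 → take C=(6.8134,-4.9965) (cross=-33.893)
θ=272°: ex = (C−B)/|BC| = (0.9584,-0.2855); ey = (0.2855,0.9584)
θ=272°: P = B + -2.05·ex + 2.64·ey = (-1.1063,0.1172)

θ=17°: 3.96 4.04
θ=160°: -3.02 4.36
θ=272°: -1.11 0.12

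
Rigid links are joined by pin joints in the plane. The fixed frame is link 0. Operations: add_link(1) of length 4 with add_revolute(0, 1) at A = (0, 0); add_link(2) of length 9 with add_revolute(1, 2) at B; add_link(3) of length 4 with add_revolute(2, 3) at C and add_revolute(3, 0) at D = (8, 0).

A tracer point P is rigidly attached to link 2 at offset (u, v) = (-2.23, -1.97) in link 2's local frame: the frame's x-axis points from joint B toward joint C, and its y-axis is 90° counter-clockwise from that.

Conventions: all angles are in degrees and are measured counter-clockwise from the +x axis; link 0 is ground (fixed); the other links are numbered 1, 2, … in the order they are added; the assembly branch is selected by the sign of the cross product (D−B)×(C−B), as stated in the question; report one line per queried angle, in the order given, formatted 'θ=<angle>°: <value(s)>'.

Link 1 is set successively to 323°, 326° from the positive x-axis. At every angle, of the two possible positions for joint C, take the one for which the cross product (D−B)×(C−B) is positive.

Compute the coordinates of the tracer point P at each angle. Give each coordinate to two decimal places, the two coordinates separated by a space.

A=(0,0), D=(8.00,0)
θ=323°: B = A + 4.00·(cos323°, sin323°) = (3.1945, -2.4073)
θ=323°: |BD| = 5.3747
θ=323°: circle(B,9.00) ∩ circle(D,4.00): a=8.7342, h=2.1711
θ=323°:   candidates: C₊=(10.0313,3.4458) cross=11.669; C₋=(11.9761,-0.4365) cross=-11.669
θ=323°:   branch + wants cross > 0 → take C=(10.0313,3.4458) (cross=11.669)
θ=323°: ex = (C−B)/|BC| = (0.7596,0.6503); ey = (-0.6503,0.7596)
θ=323°: P = B + -2.23·ex + -1.97·ey = (2.7817,-5.3540)
θ=326°: B = A + 4.00·(cos326°, sin326°) = (3.3162, -2.2368)
θ=326°: |BD| = 5.1905
θ=326°: circle(B,9.00) ∩ circle(D,4.00): a=8.8567, h=1.5998
θ=326°:   candidates: C₊=(10.6188,3.0235) cross=8.304; C₋=(11.9977,0.1362) cross=-8.304
θ=326°:   branch + wants cross > 0 → take C=(10.6188,3.0235) (cross=8.304)
θ=326°: ex = (C−B)/|BC| = (0.8114,0.5845); ey = (-0.5845,0.8114)
θ=326°: P = B + -2.23·ex + -1.97·ey = (2.6581,-5.1386)

θ=323°: 2.78 -5.35
θ=326°: 2.66 -5.14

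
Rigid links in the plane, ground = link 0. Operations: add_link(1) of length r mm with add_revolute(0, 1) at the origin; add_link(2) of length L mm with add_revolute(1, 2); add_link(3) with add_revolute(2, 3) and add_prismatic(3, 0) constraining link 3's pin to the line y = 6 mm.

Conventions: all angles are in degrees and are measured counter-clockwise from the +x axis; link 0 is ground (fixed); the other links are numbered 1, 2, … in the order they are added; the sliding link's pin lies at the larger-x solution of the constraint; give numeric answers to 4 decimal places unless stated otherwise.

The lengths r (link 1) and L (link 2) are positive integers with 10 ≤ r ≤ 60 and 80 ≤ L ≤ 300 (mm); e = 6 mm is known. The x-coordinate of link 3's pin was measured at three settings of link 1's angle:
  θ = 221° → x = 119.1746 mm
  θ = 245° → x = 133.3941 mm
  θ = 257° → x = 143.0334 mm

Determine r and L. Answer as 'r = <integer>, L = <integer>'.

constraint per measurement: (x − r cos θ)² + (r sin θ − e)² = L²
subtracting the θ₁ and θ₂ equations cancels the r² and L² terms:
r = (x₁² − x₂²) / (2[(x₁cos θ₁ + e sin θ₁) − (x₂cos θ₂ + e sin θ₂)]) = 56.0002 → r = 56
L² = (x₁ − r cos θ₁)² + (r sin θ₁ − e)² = 27888.9847 → L = 167.0000 → L = 167
check at θ₃=257°: x = 143.0334 (printed 143.0334) ✓

r = 56, L = 167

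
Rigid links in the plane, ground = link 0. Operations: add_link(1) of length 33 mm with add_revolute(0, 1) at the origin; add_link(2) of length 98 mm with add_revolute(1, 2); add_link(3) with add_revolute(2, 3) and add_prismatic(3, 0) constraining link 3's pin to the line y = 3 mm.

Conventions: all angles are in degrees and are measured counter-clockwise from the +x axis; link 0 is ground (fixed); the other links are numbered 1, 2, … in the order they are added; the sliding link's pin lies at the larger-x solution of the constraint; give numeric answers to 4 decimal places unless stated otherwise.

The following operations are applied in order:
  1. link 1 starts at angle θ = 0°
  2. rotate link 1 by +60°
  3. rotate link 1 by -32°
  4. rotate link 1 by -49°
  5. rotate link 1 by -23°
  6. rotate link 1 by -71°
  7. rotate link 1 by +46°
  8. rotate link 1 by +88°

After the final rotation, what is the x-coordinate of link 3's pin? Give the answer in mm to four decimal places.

geometry: r = 33 mm, L = 98 mm, e = 3 mm; θ starts at 0°
rotate link 1 by +60°: θ ← 0° +60° = 60°
rotate link 1 by -32°: θ ← 60° -32° = 28°
rotate link 1 by -49°: θ ← 28° -49° = -21°
rotate link 1 by -23°: θ ← -21° -23° = -44°
rotate link 1 by -71°: θ ← -44° -71° = -115°
rotate link 1 by +46°: θ ← -115° +46° = -69°
rotate link 1 by +88°: θ ← -69° +88° = 19°
crank pin P = (r cos θ, r sin θ) = (31.202113, 10.743749)
h = r sin θ − e = 10.743749 − 3 = 7.743749
x = r cos θ + √(L² − h²) = 31.202113 + 97.693574 = 128.895687

128.8957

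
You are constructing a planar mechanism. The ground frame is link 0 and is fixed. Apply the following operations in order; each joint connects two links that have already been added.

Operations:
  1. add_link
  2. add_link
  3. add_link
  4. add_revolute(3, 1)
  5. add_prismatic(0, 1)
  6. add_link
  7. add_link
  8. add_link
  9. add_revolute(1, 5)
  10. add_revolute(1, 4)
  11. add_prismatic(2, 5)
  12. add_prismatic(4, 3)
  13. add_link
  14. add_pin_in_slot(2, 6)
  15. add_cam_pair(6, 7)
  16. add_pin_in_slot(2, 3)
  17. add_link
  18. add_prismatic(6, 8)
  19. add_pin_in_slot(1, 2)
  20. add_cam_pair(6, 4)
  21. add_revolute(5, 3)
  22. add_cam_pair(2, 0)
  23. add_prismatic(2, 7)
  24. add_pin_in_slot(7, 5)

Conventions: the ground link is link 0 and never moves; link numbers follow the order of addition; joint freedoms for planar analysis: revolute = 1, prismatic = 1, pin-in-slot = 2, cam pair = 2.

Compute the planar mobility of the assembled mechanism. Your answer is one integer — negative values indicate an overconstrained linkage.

L=1 J1=0 J2=0
add link → L=2 J1=0 J2=0
add link → L=3 J1=0 J2=0
add link → L=4 J1=0 J2=0
R@3,1 dof=1 J1 → L=4 J1=1 J2=0
P@0,1 dof=1 J1 → L=4 J1=2 J2=0
add link → L=5 J1=2 J2=0
add link → L=6 J1=2 J2=0
add link → L=7 J1=2 J2=0
R@1,5 dof=1 J1 → L=7 J1=3 J2=0
R@1,4 dof=1 J1 → L=7 J1=4 J2=0
P@2,5 dof=1 J1 → L=7 J1=5 J2=0
P@4,3 dof=1 J1 → L=7 J1=6 J2=0
add link → L=8 J1=6 J2=0
PS@2,6 dof=2 J2 → L=8 J1=6 J2=1
C@6,7 dof=2 J2 → L=8 J1=6 J2=2
PS@2,3 dof=2 J2 → L=8 J1=6 J2=3
add link → L=9 J1=6 J2=3
P@6,8 dof=1 J1 → L=9 J1=7 J2=3
PS@1,2 dof=2 J2 → L=9 J1=7 J2=4
C@6,4 dof=2 J2 → L=9 J1=7 J2=5
R@5,3 dof=1 J1 → L=9 J1=8 J2=5
C@2,0 dof=2 J2 → L=9 J1=8 J2=6
P@2,7 dof=1 J1 → L=9 J1=9 J2=6
PS@7,5 dof=2 J2 → L=9 J1=9 J2=7
M=3(L−1)−2J1−J2=3·8−2·9−7=-1

M = -1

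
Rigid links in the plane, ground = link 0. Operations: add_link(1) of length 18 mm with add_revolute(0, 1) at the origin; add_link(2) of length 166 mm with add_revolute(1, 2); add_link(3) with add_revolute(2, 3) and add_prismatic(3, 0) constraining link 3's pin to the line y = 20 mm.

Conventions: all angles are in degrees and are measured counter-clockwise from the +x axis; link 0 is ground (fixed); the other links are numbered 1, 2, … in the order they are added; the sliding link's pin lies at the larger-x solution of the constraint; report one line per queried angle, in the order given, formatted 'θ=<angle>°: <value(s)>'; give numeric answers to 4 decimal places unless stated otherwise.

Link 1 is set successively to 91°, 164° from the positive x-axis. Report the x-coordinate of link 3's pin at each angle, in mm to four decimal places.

geometry: r = 18 mm, L = 166 mm, e = 20 mm
θ=91°: crank pin P = (r cos θ, r sin θ) = (-0.314143, 17.997259)
θ=91°: h = r sin θ − e = 17.997259 − 20 = -2.002741
θ=91°: x = r cos θ + √(L² − h²) = -0.314143 + 165.987918 = 165.673775
θ=164°: crank pin P = (r cos θ, r sin θ) = (-17.302711, 4.961472)
θ=164°: h = r sin θ − e = 4.961472 − 20 = -15.038528
θ=164°: x = r cos θ + √(L² − h²) = -17.302711 + 165.317400 = 148.014689

θ=91°: 165.6738
θ=164°: 148.0147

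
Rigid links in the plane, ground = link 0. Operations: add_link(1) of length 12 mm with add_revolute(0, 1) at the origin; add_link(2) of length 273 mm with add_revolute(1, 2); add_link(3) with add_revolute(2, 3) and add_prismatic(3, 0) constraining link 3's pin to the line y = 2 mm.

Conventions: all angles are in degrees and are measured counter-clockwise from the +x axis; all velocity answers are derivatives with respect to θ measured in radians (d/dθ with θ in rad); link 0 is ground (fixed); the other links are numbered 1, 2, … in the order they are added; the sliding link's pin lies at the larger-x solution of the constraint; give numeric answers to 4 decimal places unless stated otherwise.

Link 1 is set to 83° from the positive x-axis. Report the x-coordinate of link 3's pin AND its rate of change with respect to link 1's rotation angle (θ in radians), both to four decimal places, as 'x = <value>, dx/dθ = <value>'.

geometry: r = 12 mm, L = 273 mm, e = 2 mm
crank pin P = (r cos θ, r sin θ) = (1.462432, 11.910554)
h = r sin θ − e = 11.910554 − 2 = 9.910554
x = r cos θ + √(L² − h²) = 1.462432 + 272.820052 = 274.282484
dx/dθ = −r sin θ − h·r cos θ/√(L² − h²) (θ in radians; h = 9.910554) = -11.963679

x = 274.2825, dx/dθ = -11.9637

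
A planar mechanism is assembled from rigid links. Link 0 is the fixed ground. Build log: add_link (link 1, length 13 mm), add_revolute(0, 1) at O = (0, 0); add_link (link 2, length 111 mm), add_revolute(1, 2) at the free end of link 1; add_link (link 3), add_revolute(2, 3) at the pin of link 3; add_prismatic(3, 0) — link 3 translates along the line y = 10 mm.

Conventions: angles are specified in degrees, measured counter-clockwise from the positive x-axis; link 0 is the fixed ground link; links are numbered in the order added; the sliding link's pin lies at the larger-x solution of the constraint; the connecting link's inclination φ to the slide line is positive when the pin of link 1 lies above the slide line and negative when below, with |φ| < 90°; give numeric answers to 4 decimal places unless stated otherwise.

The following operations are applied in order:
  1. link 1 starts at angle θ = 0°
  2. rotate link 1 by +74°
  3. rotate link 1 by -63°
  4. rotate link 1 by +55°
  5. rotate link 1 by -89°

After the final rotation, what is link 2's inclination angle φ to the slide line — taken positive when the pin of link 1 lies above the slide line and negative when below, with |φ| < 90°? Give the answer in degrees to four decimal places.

geometry: r = 13 mm, L = 111 mm, e = 10 mm; θ starts at 0°
rotate link 1 by +74°: θ ← 0° +74° = 74°
rotate link 1 by -63°: θ ← 74° -63° = 11°
rotate link 1 by +55°: θ ← 11° +55° = 66°
rotate link 1 by -89°: θ ← 66° -89° = -23°
h = r sin θ − e = -5.079505 − 10 = -15.079505
sin φ = h / L = -15.079505 / 111 = -0.13585139
φ = arcsin(-0.13585139) = -7.807855°

-7.8079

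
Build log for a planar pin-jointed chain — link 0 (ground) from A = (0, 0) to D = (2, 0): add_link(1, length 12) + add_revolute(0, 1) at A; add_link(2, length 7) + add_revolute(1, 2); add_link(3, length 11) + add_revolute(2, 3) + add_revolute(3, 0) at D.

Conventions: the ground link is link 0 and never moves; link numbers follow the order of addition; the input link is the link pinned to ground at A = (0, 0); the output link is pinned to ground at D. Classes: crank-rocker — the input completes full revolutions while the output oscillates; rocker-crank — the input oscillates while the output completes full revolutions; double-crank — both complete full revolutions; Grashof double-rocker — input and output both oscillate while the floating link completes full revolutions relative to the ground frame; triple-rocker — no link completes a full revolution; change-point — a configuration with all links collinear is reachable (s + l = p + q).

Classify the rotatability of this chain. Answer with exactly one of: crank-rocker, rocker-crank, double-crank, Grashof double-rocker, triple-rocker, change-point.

lengths: ground=2, input=12, coupler=7, output=11
sorted: s=2 (shortest), l=12 (longest), p+q=18
s + l = 14 vs p + q = 18
s + l < p + q (Grashof) with shortest = ground link → double-crank

double-crank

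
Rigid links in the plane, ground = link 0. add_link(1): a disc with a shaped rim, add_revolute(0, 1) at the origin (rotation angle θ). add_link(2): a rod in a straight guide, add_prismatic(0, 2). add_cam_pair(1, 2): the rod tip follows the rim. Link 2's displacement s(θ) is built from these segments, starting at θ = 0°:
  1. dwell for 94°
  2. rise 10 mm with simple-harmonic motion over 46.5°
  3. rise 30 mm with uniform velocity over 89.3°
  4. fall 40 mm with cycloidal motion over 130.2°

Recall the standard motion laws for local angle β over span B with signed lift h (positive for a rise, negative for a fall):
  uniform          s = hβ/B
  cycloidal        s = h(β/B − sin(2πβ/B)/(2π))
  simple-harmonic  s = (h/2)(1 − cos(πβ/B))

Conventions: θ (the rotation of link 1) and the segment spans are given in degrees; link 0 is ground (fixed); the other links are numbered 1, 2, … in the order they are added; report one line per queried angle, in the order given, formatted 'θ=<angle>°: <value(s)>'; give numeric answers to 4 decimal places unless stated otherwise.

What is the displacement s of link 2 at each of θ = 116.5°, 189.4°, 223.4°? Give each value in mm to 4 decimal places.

segment 1 (0° to 94°, dwell): s unchanged at 0.0000
θ = 116.5° falls in segment 2 (94° to 140.5°, simple-harmonic, h = 10): β = 116.5 − 94 = 22.5°, B = 46.5°; Δs = 10/2·(1 − cos(π·0.4839)) = 4.7468; s = 0.0000 + 4.7468 = 4.7468
segment 2 (94° to 140.5°, simple-harmonic, h = 10) is passed completely: s = 0.0000 + (10) = 10.0000
θ = 189.4° falls in segment 3 (140.5° to 229.8°, uniform, h = 30): β = 189.4 − 140.5 = 48.9°, B = 89.3°; Δs = 30·48.9/89.3 = 16.4278; s = 10.0000 + 16.4278 = 26.4278
θ = 223.4° falls in segment 3 (140.5° to 229.8°, uniform, h = 30): β = 223.4 − 140.5 = 82.9°, B = 89.3°; Δs = 30·82.9/89.3 = 27.8499; s = 10.0000 + 27.8499 = 37.8499

θ=116.5°: 4.7468
θ=189.4°: 26.4278
θ=223.4°: 37.8499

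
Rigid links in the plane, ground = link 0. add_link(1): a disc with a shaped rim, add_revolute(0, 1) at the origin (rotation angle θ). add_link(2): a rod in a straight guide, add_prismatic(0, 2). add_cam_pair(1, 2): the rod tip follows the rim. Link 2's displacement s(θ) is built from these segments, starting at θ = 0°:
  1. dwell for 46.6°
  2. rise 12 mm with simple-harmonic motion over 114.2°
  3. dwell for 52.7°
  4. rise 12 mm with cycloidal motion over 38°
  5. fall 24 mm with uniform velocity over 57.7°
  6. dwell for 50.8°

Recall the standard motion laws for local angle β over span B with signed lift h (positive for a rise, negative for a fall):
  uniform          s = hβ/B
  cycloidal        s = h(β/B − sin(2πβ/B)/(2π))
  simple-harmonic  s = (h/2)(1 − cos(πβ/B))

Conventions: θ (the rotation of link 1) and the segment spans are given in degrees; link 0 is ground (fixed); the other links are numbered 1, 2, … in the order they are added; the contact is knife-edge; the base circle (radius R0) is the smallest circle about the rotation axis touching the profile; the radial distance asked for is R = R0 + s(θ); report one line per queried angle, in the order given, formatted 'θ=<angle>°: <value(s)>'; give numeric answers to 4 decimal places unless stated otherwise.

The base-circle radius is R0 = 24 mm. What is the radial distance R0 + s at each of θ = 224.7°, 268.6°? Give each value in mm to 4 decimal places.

segment 1 (0° to 46.6°, dwell): s unchanged at 0.0000
segment 2 (46.6° to 160.8°, simple-harmonic, h = 12) is passed completely: s = 0.0000 + (12) = 12.0000
segment 3 (160.8° to 213.5°, dwell): s unchanged at 12.0000
θ = 224.7° falls in segment 4 (213.5° to 251.5°, cycloidal, h = 12): β = 224.7 − 213.5 = 11.2°, B = 38°; Δs = 12·(0.2947 − sin(2π·0.2947)/(2π)) = 1.7019; s = 12.0000 + 1.7019 = 13.7019
segment 4 (213.5° to 251.5°, cycloidal, h = 12) is passed completely: s = 12.0000 + (12) = 24.0000
θ = 268.6° falls in segment 5 (251.5° to 309.2°, uniform, h = -24): β = 268.6 − 251.5 = 17.1°, B = 57.7°; Δs = -24·17.1/57.7 = -7.1127; s = 24.0000 − 7.1127 = 16.8873
θ=224.7°: R = R0 + s = 24 + 13.7019 = 37.7019
θ=268.6°: R = R0 + s = 24 + 16.8873 = 40.8873

θ=224.7°: 37.7019
θ=268.6°: 40.8873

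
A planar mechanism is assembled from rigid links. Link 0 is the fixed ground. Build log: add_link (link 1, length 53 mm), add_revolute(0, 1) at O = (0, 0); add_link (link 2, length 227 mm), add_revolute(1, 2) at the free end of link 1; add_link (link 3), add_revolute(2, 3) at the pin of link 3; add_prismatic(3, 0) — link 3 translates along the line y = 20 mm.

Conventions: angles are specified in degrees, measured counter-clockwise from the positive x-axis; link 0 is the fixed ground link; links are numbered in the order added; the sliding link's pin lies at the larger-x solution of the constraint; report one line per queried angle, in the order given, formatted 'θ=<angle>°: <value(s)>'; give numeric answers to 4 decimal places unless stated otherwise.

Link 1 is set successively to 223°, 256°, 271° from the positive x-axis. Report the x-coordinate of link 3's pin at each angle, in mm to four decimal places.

geometry: r = 53 mm, L = 227 mm, e = 20 mm
θ=223°: crank pin P = (r cos θ, r sin θ) = (-38.761746, -36.145913)
θ=223°: h = r sin θ − e = -36.145913 − 20 = -56.145913
θ=223°: x = r cos θ + √(L² − h²) = -38.761746 + 219.946895 = 181.185148
θ=256°: crank pin P = (r cos θ, r sin θ) = (-12.821860, -51.425673)
θ=256°: h = r sin θ − e = -51.425673 − 20 = -71.425673
θ=256°: x = r cos θ + √(L² − h²) = -12.821860 + 215.470121 = 202.648261
θ=271°: crank pin P = (r cos θ, r sin θ) = (0.924978, -52.991928)
θ=271°: h = r sin θ − e = -52.991928 − 20 = -72.991928
θ=271°: x = r cos θ + √(L² − h²) = 0.924978 + 214.944594 = 215.869571

θ=223°: 181.1851
θ=256°: 202.6483
θ=271°: 215.8696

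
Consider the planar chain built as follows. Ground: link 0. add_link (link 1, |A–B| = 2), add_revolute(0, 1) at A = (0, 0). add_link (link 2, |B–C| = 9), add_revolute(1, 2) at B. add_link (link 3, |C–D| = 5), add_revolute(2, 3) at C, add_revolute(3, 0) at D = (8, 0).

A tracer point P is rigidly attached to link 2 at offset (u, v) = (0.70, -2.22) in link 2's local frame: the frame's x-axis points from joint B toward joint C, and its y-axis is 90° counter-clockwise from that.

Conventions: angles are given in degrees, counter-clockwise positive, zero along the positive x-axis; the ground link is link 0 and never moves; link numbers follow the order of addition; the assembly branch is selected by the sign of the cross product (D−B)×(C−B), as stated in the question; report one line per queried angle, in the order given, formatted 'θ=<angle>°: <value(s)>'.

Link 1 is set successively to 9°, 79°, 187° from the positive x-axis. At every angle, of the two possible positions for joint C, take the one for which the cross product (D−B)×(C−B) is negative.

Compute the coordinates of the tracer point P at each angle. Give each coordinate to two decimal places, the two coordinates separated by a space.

A=(0,0), D=(8.00,0)
θ=9°: B = A + 2.00·(cos9°, sin9°) = (1.9754, 0.3129)
θ=9°: |BD| = 6.0327
θ=9°: circle(B,9.00) ∩ circle(D,5.00): a=7.6577, h=4.7286
θ=9°:   candidates: C₊=(9.8680,4.6379) cross=28.526; C₋=(9.3775,-4.8065) cross=-28.526
θ=9°:   branch - wants cross < 0 → take C=(9.3775,-4.8065) (cross=-28.526)
θ=9°: ex = (C−B)/|BC| = (0.8225,-0.5688); ey = (0.5688,0.8225)
θ=9°: P = B + 0.70·ex + -2.22·ey = (1.2883,-1.9112)
θ=79°: B = A + 2.00·(cos79°, sin79°) = (0.3816, 1.9633)
θ=79°: |BD| = 7.8673
θ=79°: circle(B,9.00) ∩ circle(D,5.00): a=7.4927, h=4.9859
θ=79°:   candidates: C₊=(8.8815,4.9217) cross=39.226; C₋=(6.3930,-4.7347) cross=-39.226
θ=79°:   branch - wants cross < 0 → take C=(6.3930,-4.7347) (cross=-39.226)
θ=79°: ex = (C−B)/|BC| = (0.6679,-0.7442); ey = (0.7442,0.6679)
θ=79°: P = B + 0.70·ex + -2.22·ey = (-0.8030,-0.0405)
θ=187°: B = A + 2.00·(cos187°, sin187°) = (-1.9851, -0.2437)
θ=187°: |BD| = 9.9881
θ=187°: circle(B,9.00) ∩ circle(D,5.00): a=7.7974, h=4.4945
θ=187°:   candidates: C₊=(5.7003,4.4397) cross=44.892; C₋=(5.9196,-4.5467) cross=-44.892
θ=187°:   branch - wants cross < 0 → take C=(5.9196,-4.5467) (cross=-44.892)
θ=187°: ex = (C−B)/|BC| = (0.8783,-0.4781); ey = (0.4781,0.8783)
θ=187°: P = B + 0.70·ex + -2.22·ey = (-2.4317,-2.5282)

θ=9°: 1.29 -1.91
θ=79°: -0.80 -0.04
θ=187°: -2.43 -2.53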